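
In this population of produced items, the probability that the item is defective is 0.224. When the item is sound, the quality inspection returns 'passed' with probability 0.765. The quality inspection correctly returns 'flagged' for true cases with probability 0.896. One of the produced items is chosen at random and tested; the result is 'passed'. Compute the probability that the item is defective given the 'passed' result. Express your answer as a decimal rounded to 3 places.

P(H | E) ≈ 0.038

Let H be the event that the item is defective. P(H) = 0.224, so P(¬H) = 0.776. With E the 'passed' result, P(E|H) = 0.104 and P(E|¬H) = 0.765.
P(E) = 0.104·0.224 + 0.765·0.776 = 0.023296 + 0.59364 = 0.61694.
By Bayes' theorem, P(H|E) = 0.023296 / 0.61694 = 0.038.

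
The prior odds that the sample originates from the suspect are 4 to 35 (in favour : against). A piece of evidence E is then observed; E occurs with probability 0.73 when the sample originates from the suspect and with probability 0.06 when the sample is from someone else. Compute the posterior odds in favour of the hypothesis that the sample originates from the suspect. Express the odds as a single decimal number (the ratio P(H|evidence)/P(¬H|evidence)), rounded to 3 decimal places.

Prior odds = 4/35 = 0.11429. In log-odds, ln(0.11429) = -2.1691.
Add log likelihood ratio: ln(12.167) = 2.4987.
Posterior log-odds = 0.32965, so posterior odds = exp(0.32965) = 1.3905.

Posterior odds ≈ 1.390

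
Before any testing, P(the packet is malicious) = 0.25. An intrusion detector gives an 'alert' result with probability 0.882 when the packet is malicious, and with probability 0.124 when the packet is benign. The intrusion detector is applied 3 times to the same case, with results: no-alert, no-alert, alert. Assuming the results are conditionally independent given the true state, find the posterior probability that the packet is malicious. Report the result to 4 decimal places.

With H the event that the packet is malicious, the joint likelihood of the observed sequence is P(data|H) = 0.118·0.118·0.882 = 0.012281 and P(data|¬H) = 0.876·0.876·0.124 = 0.095155.
Bayes: P(H|data) = 0.25·0.012281 / (0.25·0.012281 + 0.75·0.095155) = 0.0030702/0.074436 = 0.0412.

Posterior P(H) ≈ 0.0412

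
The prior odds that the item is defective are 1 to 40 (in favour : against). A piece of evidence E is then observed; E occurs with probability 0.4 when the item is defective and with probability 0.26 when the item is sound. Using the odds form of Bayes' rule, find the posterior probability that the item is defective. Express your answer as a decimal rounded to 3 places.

Posterior probability ≈ 0.037

Prior odds = 1/40 = 0.025000. In log-odds, ln(0.025000) = -3.6889.
Add log likelihood ratio: ln(1.5385) = 0.43078.
Posterior log-odds = -3.2581, so posterior odds = exp(-3.2581) = 0.038462. Converting, P(H|E) = 0.038462/1.0385 = 0.037.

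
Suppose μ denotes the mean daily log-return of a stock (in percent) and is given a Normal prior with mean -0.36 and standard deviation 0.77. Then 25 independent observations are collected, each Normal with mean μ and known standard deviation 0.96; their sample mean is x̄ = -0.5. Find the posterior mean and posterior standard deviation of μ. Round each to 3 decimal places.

Posterior mean ≈ -0.492; posterior SD ≈ 0.186

Prior precision 1/τ₀² = 1/0.77² = 1.68663; data precision n/σ² = 25/0.96² = 27.1267.
Posterior precision = 1.68663 + 27.1267 = 28.8134, giving posterior SD = 1/√28.8134 = 0.186.
Posterior mean = (1.68663·-0.36 + 27.1267·-0.5) / 28.8134 = -0.492.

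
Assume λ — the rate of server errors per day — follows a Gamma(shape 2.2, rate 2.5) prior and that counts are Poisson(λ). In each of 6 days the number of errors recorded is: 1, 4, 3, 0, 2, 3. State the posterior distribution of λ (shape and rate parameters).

Total count ∑xᵢ = 13 over n = 6 days.
Gamma is conjugate to the Poisson likelihood: posterior is Gamma(shape = 2.2+13 = 15.2, rate = 2.5+6 = 8.5).

Posterior: Gamma(shape=15.2, rate=8.5)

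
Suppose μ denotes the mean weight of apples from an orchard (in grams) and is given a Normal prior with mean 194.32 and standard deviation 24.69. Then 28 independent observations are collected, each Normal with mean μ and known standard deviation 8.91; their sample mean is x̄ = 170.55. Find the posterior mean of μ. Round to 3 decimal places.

Prior precision 1/τ₀² = 1/24.69² = 0.00164043; data precision n/σ² = 28/8.91² = 0.352698.
Posterior precision = 0.00164043 + 0.352698 = 0.354338.
Posterior mean = (0.00164043·194.32 + 0.352698·170.55) / 0.354338 = 170.660.

Posterior mean ≈ 170.660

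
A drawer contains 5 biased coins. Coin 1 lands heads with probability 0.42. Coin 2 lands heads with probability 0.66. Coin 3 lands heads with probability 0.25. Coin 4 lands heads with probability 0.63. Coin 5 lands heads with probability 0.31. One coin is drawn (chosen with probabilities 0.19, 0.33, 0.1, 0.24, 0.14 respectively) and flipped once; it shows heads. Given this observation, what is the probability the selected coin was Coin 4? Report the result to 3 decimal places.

Posterior probability ≈ 0.292

P(heads|C1) = 0.42; P(heads|C2) = 0.66; P(heads|C3) = 0.25; P(heads|C4) = 0.63; P(heads|C5) = 0.31.
Prior × likelihood for each source: 0.19·0.42=0.07980, 0.33·0.66=0.2178, 0.1·0.25=0.02500, 0.24·0.63=0.1512, 0.14·0.31=0.04340. Summing gives P(heads) = 0.51720.
P(Coin 4 | heads) = 0.1512 / 0.51720 = 0.292.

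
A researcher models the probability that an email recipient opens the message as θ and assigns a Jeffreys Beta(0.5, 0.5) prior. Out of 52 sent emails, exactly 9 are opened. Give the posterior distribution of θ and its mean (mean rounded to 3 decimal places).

The binomial likelihood is conjugate to the Beta prior: with 9 successes and 43 failures, the posterior is Beta(0.5+9, 0.5+43) = Beta(9.5, 43.5).
Posterior mean = α/(α+β) = 9.5/53 = 0.179.

Posterior: Beta(9.5, 43.5); mean ≈ 0.179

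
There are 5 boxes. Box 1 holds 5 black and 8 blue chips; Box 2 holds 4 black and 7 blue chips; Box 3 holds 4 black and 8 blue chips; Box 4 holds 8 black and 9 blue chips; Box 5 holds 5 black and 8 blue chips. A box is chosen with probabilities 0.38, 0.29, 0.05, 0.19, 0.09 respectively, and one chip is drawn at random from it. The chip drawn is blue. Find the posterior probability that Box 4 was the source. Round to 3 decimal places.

P(blue|Box 1) = 0.6154; P(blue|Box 2) = 0.6364; P(blue|Box 3) = 0.6667; P(blue|Box 4) = 0.5294; P(blue|Box 5) = 0.6154.
Prior × likelihood for each source: 0.38·0.6154=0.2338, 0.29·0.6364=0.1845, 0.05·0.6667=0.03333, 0.19·0.5294=0.1006, 0.09·0.6154=0.05538. Summing gives P(blue) = 0.60770.
P(Box 4 | blue) = 0.1006 / 0.60770 = 0.166.

Posterior probability ≈ 0.166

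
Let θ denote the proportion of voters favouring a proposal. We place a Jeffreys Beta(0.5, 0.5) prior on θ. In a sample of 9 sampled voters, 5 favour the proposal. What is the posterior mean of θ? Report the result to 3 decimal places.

Posterior mean ≈ 0.550

The binomial likelihood is conjugate to the Beta prior: with 5 successes and 4 failures, the posterior is Beta(0.5+5, 0.5+4) = Beta(5.5, 4.5).
Posterior mean = α/(α+β) = 5.5/10 = 0.550.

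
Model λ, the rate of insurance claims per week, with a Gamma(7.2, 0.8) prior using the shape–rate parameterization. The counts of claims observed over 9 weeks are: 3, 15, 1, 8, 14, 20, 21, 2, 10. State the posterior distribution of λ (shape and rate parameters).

Posterior: Gamma(shape=101.2, rate=9.8)

Total count ∑xᵢ = 94 over n = 9 weeks.
Gamma is conjugate to the Poisson likelihood: posterior is Gamma(shape = 7.2+94 = 101.2, rate = 0.8+9 = 9.8).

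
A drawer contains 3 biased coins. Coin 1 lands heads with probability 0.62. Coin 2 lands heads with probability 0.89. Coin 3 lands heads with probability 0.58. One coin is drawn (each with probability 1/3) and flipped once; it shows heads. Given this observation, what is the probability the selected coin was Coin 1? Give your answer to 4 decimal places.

P(heads|C1) = 0.62; P(heads|C2) = 0.89; P(heads|C3) = 0.58.
Prior × likelihood for each source: 0.333333·0.62=0.2067, 0.333333·0.89=0.2967, 0.333333·0.58=0.1933. Summing gives P(heads) = 0.69667.
P(Coin 1 | heads) = 0.2067 / 0.69667 = 0.2967.

Posterior probability ≈ 0.2967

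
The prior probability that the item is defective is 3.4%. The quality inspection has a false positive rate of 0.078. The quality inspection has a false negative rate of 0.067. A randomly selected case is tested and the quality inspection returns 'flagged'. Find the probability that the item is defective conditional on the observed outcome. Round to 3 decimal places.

P(H | E) ≈ 0.296

Let H be the event that the item is defective. P(H) = 0.034, so P(¬H) = 0.966. With E the 'flagged' result, P(E|H) = 0.933 and P(E|¬H) = 0.078.
P(E) = 0.933·0.034 + 0.078·0.966 = 0.031722 + 0.075348 = 0.10707.
By Bayes' theorem, P(H|E) = 0.031722 / 0.10707 = 0.296.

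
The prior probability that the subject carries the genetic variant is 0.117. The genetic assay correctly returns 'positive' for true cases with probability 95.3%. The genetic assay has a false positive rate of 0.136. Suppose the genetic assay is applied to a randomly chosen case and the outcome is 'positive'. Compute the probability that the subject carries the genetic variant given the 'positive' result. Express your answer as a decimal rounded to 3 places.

Let H be the event that the subject carries the genetic variant. P(H) = 0.117, so P(¬H) = 0.883. With E the 'positive' result, P(E|H) = 0.953 and P(E|¬H) = 0.136.
P(E) = 0.953·0.117 + 0.136·0.883 = 0.11150 + 0.12009 = 0.23159.
By Bayes' theorem, P(H|E) = 0.11150 / 0.23159 = 0.481.

P(H | E) ≈ 0.481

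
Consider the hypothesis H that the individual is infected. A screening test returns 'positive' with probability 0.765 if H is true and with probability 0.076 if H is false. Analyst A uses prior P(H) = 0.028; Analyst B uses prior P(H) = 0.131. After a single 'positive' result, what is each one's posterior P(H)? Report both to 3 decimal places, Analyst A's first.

P('+'|H) = 0.765, P('+'|¬H) = 0.076.
Analyst A: numerator 0.765·0.028 = 0.021420; evidence = 0.021420+0.076·0.972 = 0.095292; posterior = 0.225.
Analyst B: numerator 0.765·0.131 = 0.10022; evidence = 0.10022+0.076·0.869 = 0.16626; posterior = 0.603.

Analyst A: 0.225; Analyst B: 0.603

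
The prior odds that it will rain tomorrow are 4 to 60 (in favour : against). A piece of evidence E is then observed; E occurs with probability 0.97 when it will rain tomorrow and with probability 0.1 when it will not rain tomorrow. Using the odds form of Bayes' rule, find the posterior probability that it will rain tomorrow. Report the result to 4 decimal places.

Prior odds = 4/60 = 0.066667.
Likelihood ratio for E = 0.97/0.1 = 9.7000.
Posterior odds = prior odds × LR = 0.64667.
Posterior probability = odds/(1+odds) = 0.64667/1.6467 = 0.3927.

Posterior probability ≈ 0.3927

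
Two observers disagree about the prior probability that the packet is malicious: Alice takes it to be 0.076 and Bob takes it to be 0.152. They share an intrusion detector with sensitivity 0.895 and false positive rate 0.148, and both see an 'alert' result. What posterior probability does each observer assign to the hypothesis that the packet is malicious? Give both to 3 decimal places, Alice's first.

Alice: 0.332; Bob: 0.520

P('+'|H) = 0.895, P('+'|¬H) = 0.148.
Alice: numerator 0.895·0.076 = 0.068020; evidence = 0.068020+0.148·0.924 = 0.20477; posterior = 0.332.
Bob: numerator 0.895·0.152 = 0.13604; evidence = 0.13604+0.148·0.848 = 0.26154; posterior = 0.520.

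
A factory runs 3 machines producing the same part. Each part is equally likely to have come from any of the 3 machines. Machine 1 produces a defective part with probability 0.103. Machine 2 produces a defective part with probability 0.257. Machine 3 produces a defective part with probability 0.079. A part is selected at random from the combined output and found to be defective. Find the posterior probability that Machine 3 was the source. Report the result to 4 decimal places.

Tabulate prior·likelihood by source: [1] prior 0.333333, lik 0.103, product 0.03433; [2] prior 0.333333, lik 0.257, product 0.08567; [3] prior 0.333333, lik 0.079, product 0.02633.
Normalizing constant = 0.14633; the posterior for Machine 3 is its product over the sum, 0.02633/0.14633 = 0.1800.

Posterior probability ≈ 0.1800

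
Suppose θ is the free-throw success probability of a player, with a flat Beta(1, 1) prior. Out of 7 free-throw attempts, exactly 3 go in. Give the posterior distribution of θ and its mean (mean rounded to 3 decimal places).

Observing 3 successes and 4 failures updates Beta(1, 1) by adding the success and failure counts to the two shape parameters: α = 1+3 = 4, β = 1+4 = 5.
Posterior mean = α/(α+β) = 4/9 = 0.444.

Posterior: Beta(4, 5); mean ≈ 0.444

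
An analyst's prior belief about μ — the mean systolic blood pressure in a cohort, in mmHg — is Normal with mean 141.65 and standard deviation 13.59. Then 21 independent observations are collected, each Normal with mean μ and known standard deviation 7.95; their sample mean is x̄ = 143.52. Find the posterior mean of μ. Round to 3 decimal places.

Prior precision 1/τ₀² = 1/13.59² = 0.00541453; data precision n/σ² = 21/7.95² = 0.332265.
Posterior precision = 0.00541453 + 0.332265 = 0.337680.
Posterior mean = (0.00541453·141.65 + 0.332265·143.52) / 0.337680 = 143.490.

Posterior mean ≈ 143.490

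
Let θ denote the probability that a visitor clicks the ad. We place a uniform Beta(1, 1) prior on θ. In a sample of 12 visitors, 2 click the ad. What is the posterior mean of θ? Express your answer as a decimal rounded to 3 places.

Observing 2 successes and 10 failures updates Beta(1, 1) by adding the success and failure counts to the two shape parameters: α = 1+2 = 3, β = 1+10 = 11.
E[θ | data] = 3/(3+11) = 0.214.

Posterior mean ≈ 0.214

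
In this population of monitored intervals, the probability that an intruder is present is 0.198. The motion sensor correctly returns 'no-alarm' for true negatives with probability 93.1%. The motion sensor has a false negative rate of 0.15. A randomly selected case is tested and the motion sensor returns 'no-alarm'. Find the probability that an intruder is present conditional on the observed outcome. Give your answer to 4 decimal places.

Let H be the event that an intruder is present. P(H) = 0.198, so P(¬H) = 0.802. With E the 'no-alarm' result, P(E|H) = 0.15 and P(E|¬H) = 0.931.
P(E) = 0.15·0.198 + 0.931·0.802 = 0.029700 + 0.74666 = 0.77636.
By Bayes' theorem, P(H|E) = 0.029700 / 0.77636 = 0.0383.

P(H | E) ≈ 0.0383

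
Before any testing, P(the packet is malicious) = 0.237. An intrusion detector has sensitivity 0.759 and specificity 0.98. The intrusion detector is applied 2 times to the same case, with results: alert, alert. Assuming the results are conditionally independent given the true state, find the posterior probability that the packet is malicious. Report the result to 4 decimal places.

Posterior P(H) ≈ 0.9978

With H the event that the packet is malicious, the joint likelihood of the observed sequence is P(data|H) = 0.759·0.759 = 0.57608 and P(data|¬H) = 0.02·0.02 = 0.00040000.
Bayes: P(H|data) = 0.237·0.57608 / (0.237·0.57608 + 0.763·0.00040000) = 0.13653/0.13684 = 0.9978.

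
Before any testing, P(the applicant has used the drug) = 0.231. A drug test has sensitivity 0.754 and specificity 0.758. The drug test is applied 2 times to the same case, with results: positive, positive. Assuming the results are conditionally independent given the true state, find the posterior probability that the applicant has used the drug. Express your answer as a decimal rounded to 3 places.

Posterior P(H) ≈ 0.745

With H the event that the applicant has used the drug, the joint likelihood of the observed sequence is P(data|H) = 0.754·0.754 = 0.56852 and P(data|¬H) = 0.242·0.242 = 0.058564.
Bayes: P(H|data) = 0.231·0.56852 / (0.231·0.56852 + 0.769·0.058564) = 0.13133/0.17636 = 0.7446.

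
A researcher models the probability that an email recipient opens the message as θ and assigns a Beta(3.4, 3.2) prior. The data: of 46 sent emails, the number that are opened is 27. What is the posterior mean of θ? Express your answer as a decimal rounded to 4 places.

The binomial likelihood is conjugate to the Beta prior: with 27 successes and 19 failures, the posterior is Beta(3.4+27, 3.2+19) = Beta(30.4, 22.2).
E[θ | data] = 30.4/(30.4+22.2) = 0.5779.

Posterior mean ≈ 0.5779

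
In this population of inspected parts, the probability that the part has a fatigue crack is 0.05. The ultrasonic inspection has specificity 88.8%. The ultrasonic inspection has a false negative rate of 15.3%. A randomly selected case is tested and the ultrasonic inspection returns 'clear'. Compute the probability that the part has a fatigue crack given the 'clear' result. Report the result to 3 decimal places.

P(H | E) ≈ 0.009

Write H for 'the part has a fatigue crack'. Prior odds H:¬H = 0.05/0.95 = 0.052632. For the 'clear' outcome, the likelihood ratio is 0.153/0.888 = 0.17230.
Posterior odds = 0.052632 × 0.17230 = 0.0090683, so P(H|E) = 0.0090683/(1+0.0090683) = 0.009.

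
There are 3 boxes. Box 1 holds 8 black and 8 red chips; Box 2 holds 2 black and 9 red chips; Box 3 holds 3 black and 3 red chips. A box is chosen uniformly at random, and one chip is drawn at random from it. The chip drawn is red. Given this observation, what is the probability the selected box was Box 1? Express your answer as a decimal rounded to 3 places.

Posterior probability ≈ 0.275

P(red|Box 1) = 0.5; P(red|Box 2) = 0.8182; P(red|Box 3) = 0.5.
Prior × likelihood for each source: 0.333333·0.5=0.1667, 0.333333·0.8182=0.2727, 0.333333·0.5=0.1667. Summing gives P(red) = 0.60606.
P(Box 1 | red) = 0.1667 / 0.60606 = 0.275.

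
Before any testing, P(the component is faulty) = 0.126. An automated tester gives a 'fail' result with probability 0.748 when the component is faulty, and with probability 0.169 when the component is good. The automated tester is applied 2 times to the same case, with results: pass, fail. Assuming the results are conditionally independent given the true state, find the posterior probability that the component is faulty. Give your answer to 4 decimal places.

Posterior P(H) ≈ 0.1621

Let H be the event that the component is faulty; start with P(H) = 0.126. P('fail'|H) = 0.748, P('fail'|¬H) = 0.169.
Update on result 1 ('pass'): P(H) ← 0.252·0.1260 / (0.252·0.1260 + 0.831·0.8740) = 0.031752/0.75805 = 0.0419.
Update on result 2 ('fail'): P(H) ← 0.748·0.0419 / (0.748·0.0419 + 0.169·0.9581) = 0.031331/0.19325 = 0.1621.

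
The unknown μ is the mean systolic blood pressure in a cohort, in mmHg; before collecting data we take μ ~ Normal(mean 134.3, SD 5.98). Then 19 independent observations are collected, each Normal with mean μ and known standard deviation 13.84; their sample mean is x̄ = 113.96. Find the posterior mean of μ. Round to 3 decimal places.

With known σ, the Normal prior is conjugate. Weight on the data is w = (n/σ²)/(n/σ² + 1/τ₀²) = 0.0991931/(0.0991931+0.0279639) = 0.78008.
Posterior mean = w·x̄ + (1−w)·μ₀ = 0.78008·113.96 + 0.21992·134.3 = 118.433.

Posterior mean ≈ 118.433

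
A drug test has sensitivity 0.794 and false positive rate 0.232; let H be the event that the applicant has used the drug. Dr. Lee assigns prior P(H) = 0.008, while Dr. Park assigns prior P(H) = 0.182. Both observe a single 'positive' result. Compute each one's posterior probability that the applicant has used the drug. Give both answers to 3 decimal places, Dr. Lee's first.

The likelihood ratio for a 'positive' result is 0.794/0.232 = 3.4224.
Dr. Lee: prior odds 0.008/0.992 = 0.0080645; posterior odds 0.027600; posterior probability 0.027.
Dr. Park: prior odds 0.182/0.818 = 0.22249; posterior odds 0.76147; posterior probability 0.432.

Dr. Lee: 0.027; Dr. Park: 0.432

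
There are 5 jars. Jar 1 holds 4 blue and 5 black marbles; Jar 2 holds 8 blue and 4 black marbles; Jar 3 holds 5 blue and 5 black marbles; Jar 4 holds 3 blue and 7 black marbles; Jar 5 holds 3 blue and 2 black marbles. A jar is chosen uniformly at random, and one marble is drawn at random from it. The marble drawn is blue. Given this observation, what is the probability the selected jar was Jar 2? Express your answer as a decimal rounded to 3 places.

Posterior probability ≈ 0.265

P(blue|Jar 1) = 0.4444; P(blue|Jar 2) = 0.6667; P(blue|Jar 3) = 0.5; P(blue|Jar 4) = 0.3; P(blue|Jar 5) = 0.6.
Prior × likelihood for each source: 0.2·0.4444=0.08889, 0.2·0.6667=0.1333, 0.2·0.5=0.1000, 0.2·0.3=0.06000, 0.2·0.6=0.1200. Summing gives P(blue) = 0.50222.
P(Jar 2 | blue) = 0.1333 / 0.50222 = 0.265.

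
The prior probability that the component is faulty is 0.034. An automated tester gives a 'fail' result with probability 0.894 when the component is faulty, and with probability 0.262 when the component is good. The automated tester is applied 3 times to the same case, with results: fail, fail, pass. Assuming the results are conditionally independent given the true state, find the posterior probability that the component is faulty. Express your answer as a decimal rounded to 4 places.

Posterior P(H) ≈ 0.0556

With H the event that the component is faulty, the joint likelihood of the observed sequence is P(data|H) = 0.894·0.894·0.106 = 0.084719 and P(data|¬H) = 0.262·0.262·0.738 = 0.050659.
Bayes: P(H|data) = 0.034·0.084719 / (0.034·0.084719 + 0.966·0.050659) = 0.0028804/0.051817 = 0.0556.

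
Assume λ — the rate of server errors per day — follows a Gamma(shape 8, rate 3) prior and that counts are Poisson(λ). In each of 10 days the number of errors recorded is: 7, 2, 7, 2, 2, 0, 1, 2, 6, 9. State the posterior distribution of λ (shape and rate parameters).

The Poisson likelihood adds the total count to the shape and the number of exposure periods to the rate. Here ∑xᵢ = 38 and n = 10, so shape 8→46 and rate 3→13.

Posterior: Gamma(shape=46, rate=13)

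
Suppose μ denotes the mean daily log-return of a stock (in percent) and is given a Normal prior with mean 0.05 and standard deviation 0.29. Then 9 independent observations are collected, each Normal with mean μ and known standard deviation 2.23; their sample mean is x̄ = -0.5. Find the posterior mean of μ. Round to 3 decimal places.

With known σ, the Normal prior is conjugate. Weight on the data is w = (n/σ²)/(n/σ² + 1/τ₀²) = 1.80981/(1.80981+11.8906) = 0.13210.
Posterior mean = w·x̄ + (1−w)·μ₀ = 0.13210·-0.5 + 0.86790·0.05 = -0.023.

Posterior mean ≈ -0.023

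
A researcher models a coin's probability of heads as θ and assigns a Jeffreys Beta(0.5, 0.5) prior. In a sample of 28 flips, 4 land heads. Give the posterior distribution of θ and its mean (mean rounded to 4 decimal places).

Observing 4 successes and 24 failures updates Beta(0.5, 0.5) by adding the success and failure counts to the two shape parameters: α = 0.5+4 = 4.5, β = 0.5+24 = 24.5.
E[θ | data] = 4.5/(4.5+24.5) = 0.1552.

Posterior: Beta(4.5, 24.5); mean ≈ 0.1552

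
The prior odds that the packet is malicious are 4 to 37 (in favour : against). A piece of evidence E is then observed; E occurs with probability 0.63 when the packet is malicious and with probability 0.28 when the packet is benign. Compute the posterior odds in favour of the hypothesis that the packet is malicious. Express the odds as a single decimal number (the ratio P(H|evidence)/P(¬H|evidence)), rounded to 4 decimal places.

Posterior odds ≈ 0.2432

Prior odds = 4/37 = 0.10811.
Likelihood ratio for E = 0.63/0.28 = 2.2500.
Posterior odds = prior odds × LR = 0.24324.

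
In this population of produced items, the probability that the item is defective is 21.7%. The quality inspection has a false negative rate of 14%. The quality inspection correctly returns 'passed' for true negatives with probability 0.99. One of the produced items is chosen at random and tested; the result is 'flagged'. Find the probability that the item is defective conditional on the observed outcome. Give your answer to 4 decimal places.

P(H | E) ≈ 0.9597

Write H for 'the item is defective'. Prior odds H:¬H = 0.217/0.783 = 0.27714. For the 'flagged' outcome, the likelihood ratio is 0.86/0.01 = 86.000.
Posterior odds = 0.27714 × 86.000 = 23.834, so P(H|E) = 23.834/(1+23.834) = 0.9597.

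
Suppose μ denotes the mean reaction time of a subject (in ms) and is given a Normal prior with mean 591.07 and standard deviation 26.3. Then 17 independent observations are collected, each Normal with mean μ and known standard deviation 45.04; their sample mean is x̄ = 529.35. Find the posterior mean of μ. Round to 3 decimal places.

Prior precision 1/τ₀² = 1/26.3² = 0.00144573; data precision n/σ² = 17/45.04² = 0.00838016.
Posterior precision = 0.00144573 + 0.00838016 = 0.00982589.
Posterior mean = (0.00144573·591.07 + 0.00838016·529.35) / 0.00982589 = 538.431.

Posterior mean ≈ 538.431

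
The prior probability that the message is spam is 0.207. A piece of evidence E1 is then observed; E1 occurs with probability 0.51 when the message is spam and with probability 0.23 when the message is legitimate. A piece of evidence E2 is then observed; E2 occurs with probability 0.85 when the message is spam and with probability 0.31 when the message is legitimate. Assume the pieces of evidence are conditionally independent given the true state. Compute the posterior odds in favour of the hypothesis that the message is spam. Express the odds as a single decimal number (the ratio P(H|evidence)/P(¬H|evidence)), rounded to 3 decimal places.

Prior odds = 0.207/(1−0.207) = 0.26103. In log-odds, ln(0.26103) = -1.3431.
Add log likelihood ratios: ln(2.2174) + ln(2.7419) = 1.8050.
Posterior log-odds = 0.46189, so posterior odds = exp(0.46189) = 1.5871.

Posterior odds ≈ 1.587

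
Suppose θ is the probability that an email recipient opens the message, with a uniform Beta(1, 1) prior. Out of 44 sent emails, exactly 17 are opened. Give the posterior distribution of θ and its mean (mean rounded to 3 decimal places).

Posterior: Beta(18, 28); mean ≈ 0.391

Observing 17 successes and 27 failures updates Beta(1, 1) by adding the success and failure counts to the two shape parameters: α = 1+17 = 18, β = 1+27 = 28.
Posterior mean = α/(α+β) = 18/46 = 0.391.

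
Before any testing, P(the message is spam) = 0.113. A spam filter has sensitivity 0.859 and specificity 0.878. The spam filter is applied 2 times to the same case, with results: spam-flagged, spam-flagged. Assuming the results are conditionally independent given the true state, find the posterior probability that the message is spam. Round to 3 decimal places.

With H the event that the message is spam, the joint likelihood of the observed sequence is P(data|H) = 0.859·0.859 = 0.73788 and P(data|¬H) = 0.122·0.122 = 0.014884.
Bayes: P(H|data) = 0.113·0.73788 / (0.113·0.73788 + 0.887·0.014884) = 0.083381/0.096583 = 0.8633.

Posterior P(H) ≈ 0.863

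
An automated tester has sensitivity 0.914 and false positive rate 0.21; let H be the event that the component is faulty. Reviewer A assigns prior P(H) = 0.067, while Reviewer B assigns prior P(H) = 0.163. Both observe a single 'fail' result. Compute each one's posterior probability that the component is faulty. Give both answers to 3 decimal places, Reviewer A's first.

Reviewer A: 0.238; Reviewer B: 0.459

The likelihood ratio for a 'fail' result is 0.914/0.21 = 4.3524.
Reviewer A: prior odds 0.067/0.933 = 0.071811; posterior odds 0.31255; posterior probability 0.238.
Reviewer B: prior odds 0.163/0.837 = 0.19474; posterior odds 0.84760; posterior probability 0.459.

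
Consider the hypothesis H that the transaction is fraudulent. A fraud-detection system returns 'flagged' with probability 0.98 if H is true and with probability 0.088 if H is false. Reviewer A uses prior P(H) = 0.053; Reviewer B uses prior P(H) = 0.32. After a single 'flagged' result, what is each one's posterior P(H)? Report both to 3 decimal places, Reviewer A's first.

Reviewer A: 0.384; Reviewer B: 0.840

P('+'|H) = 0.98, P('+'|¬H) = 0.088.
Reviewer A: numerator 0.98·0.053 = 0.051940; evidence = 0.051940+0.088·0.947 = 0.13528; posterior = 0.384.
Reviewer B: numerator 0.98·0.32 = 0.31360; evidence = 0.31360+0.088·0.68 = 0.37344; posterior = 0.840.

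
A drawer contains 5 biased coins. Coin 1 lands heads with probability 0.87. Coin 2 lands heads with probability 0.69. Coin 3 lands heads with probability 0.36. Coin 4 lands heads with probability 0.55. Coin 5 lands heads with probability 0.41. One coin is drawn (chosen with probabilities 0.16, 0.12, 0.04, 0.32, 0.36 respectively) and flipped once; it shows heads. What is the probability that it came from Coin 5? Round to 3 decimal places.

Posterior probability ≈ 0.264

Tabulate prior·likelihood by source: [1] prior 0.16, lik 0.87, product 0.1392; [2] prior 0.12, lik 0.69, product 0.08280; [3] prior 0.04, lik 0.36, product 0.01440; [4] prior 0.32, lik 0.55, product 0.1760; [5] prior 0.36, lik 0.41, product 0.1476.
Normalizing constant = 0.56000; the posterior for Coin 5 is its product over the sum, 0.1476/0.56000 = 0.264.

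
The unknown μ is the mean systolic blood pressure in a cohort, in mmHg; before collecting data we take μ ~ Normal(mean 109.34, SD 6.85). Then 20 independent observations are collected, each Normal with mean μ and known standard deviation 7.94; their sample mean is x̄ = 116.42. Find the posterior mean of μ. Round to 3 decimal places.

With known σ, the Normal prior is conjugate. Weight on the data is w = (n/σ²)/(n/σ² + 1/τ₀²) = 0.317241/(0.317241+0.0213117) = 0.93705.
Posterior mean = w·x̄ + (1−w)·μ₀ = 0.93705·116.42 + 0.062950·109.34 = 115.974.

Posterior mean ≈ 115.974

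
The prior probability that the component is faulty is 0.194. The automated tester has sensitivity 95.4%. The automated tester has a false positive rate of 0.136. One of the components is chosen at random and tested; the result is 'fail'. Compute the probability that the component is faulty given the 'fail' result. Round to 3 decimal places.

Write H for 'the component is faulty'. Prior odds H:¬H = 0.194/0.806 = 0.24069. For the 'fail' outcome, the likelihood ratio is 0.954/0.136 = 7.0147.
Posterior odds = 0.24069 × 7.0147 = 1.6884, so P(H|E) = 1.6884/(1+1.6884) = 0.628.

P(H | E) ≈ 0.628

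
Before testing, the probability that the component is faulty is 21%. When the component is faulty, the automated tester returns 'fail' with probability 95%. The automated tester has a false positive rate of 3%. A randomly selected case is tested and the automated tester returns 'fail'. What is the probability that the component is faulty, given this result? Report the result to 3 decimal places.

P(H | E) ≈ 0.894

Write H for 'the component is faulty'. Prior odds H:¬H = 0.21/0.79 = 0.26582. For the 'fail' outcome, the likelihood ratio is 0.95/0.03 = 31.667.
Posterior odds = 0.26582 × 31.667 = 8.4177, so P(H|E) = 8.4177/(1+8.4177) = 0.894.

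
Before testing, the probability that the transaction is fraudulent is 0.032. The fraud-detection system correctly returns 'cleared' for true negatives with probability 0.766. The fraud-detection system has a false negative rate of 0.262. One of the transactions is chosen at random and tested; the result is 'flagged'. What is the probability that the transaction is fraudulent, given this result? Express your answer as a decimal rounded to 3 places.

Write H for 'the transaction is fraudulent'. Prior odds H:¬H = 0.032/0.968 = 0.033058. For the 'flagged' outcome, the likelihood ratio is 0.738/0.234 = 3.1538.
Posterior odds = 0.033058 × 3.1538 = 0.10426, so P(H|E) = 0.10426/(1+0.10426) = 0.094.

P(H | E) ≈ 0.094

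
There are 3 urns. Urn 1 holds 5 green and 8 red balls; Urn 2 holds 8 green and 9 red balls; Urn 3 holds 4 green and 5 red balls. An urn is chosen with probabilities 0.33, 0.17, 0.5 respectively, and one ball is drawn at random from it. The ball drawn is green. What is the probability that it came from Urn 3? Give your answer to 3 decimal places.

Tabulate prior·likelihood by source: [1] prior 0.33, lik 0.3846, product 0.1269; [2] prior 0.17, lik 0.4706, product 0.08000; [3] prior 0.5, lik 0.4444, product 0.2222.
Normalizing constant = 0.42915; the posterior for Urn 3 is its product over the sum, 0.2222/0.42915 = 0.518.

Posterior probability ≈ 0.518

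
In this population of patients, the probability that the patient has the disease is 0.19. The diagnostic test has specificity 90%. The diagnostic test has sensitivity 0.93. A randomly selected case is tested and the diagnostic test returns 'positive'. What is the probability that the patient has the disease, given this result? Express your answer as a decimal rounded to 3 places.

Write H for 'the patient has the disease'. Prior odds H:¬H = 0.19/0.81 = 0.23457. For the 'positive' outcome, the likelihood ratio is 0.93/0.1 = 9.3000.
Posterior odds = 0.23457 × 9.3000 = 2.1815, so P(H|E) = 2.1815/(1+2.1815) = 0.686.

P(H | E) ≈ 0.686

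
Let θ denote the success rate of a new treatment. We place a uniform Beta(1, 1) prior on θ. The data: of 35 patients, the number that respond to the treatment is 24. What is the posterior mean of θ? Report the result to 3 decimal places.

Posterior mean ≈ 0.676

Observing 24 successes and 11 failures updates Beta(1, 1) by adding the success and failure counts to the two shape parameters: α = 1+24 = 25, β = 1+11 = 12.
Posterior mean = α/(α+β) = 25/37 = 0.676.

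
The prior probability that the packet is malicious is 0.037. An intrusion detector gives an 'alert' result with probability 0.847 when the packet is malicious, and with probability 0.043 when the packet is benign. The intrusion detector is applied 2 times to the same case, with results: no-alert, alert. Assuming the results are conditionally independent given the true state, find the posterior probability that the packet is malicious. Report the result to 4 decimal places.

With H the event that the packet is malicious, the joint likelihood of the observed sequence is P(data|H) = 0.153·0.847 = 0.12959 and P(data|¬H) = 0.957·0.043 = 0.041151.
Bayes: P(H|data) = 0.037·0.12959 / (0.037·0.12959 + 0.963·0.041151) = 0.0047949/0.044423 = 0.1079.

Posterior P(H) ≈ 0.1079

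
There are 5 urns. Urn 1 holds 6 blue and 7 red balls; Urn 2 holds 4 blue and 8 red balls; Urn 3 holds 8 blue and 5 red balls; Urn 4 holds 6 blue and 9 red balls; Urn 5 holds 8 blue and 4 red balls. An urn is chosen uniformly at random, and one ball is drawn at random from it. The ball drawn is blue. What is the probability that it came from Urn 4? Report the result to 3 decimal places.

Tabulate prior·likelihood by source: [1] prior 0.2, lik 0.4615, product 0.09231; [2] prior 0.2, lik 0.3333, product 0.06667; [3] prior 0.2, lik 0.6154, product 0.1231; [4] prior 0.2, lik 0.4, product 0.08000; [5] prior 0.2, lik 0.6667, product 0.1333.
Normalizing constant = 0.49538; the posterior for Urn 4 is its product over the sum, 0.08000/0.49538 = 0.161.

Posterior probability ≈ 0.161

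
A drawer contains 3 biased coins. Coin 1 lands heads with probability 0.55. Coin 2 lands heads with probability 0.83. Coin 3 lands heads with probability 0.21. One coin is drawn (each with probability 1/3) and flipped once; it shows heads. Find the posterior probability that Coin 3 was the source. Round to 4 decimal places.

Posterior probability ≈ 0.1321

P(heads|C1) = 0.55; P(heads|C2) = 0.83; P(heads|C3) = 0.21.
Prior × likelihood for each source: 0.333333·0.55=0.1833, 0.333333·0.83=0.2767, 0.333333·0.21=0.07000. Summing gives P(heads) = 0.53000.
P(Coin 3 | heads) = 0.07000 / 0.53000 = 0.1321.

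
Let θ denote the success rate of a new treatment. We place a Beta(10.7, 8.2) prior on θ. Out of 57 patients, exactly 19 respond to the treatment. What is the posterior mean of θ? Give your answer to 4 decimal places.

The binomial likelihood is conjugate to the Beta prior: with 19 successes and 38 failures, the posterior is Beta(10.7+19, 8.2+38) = Beta(29.7, 46.2).
E[θ | data] = 29.7/(29.7+46.2) = 0.3913.

Posterior mean ≈ 0.3913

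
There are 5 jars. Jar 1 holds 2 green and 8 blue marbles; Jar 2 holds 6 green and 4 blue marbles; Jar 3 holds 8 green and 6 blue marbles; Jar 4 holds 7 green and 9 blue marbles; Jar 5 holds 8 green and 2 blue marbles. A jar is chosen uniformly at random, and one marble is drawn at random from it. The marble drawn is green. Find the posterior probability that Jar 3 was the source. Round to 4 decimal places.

Posterior probability ≈ 0.2190

P(green|Jar 1) = 0.2; P(green|Jar 2) = 0.6; P(green|Jar 3) = 0.5714; P(green|Jar 4) = 0.4375; P(green|Jar 5) = 0.8.
Prior × likelihood for each source: 0.2·0.2=0.04000, 0.2·0.6=0.1200, 0.2·0.5714=0.1143, 0.2·0.4375=0.08750, 0.2·0.8=0.1600. Summing gives P(green) = 0.52179.
P(Jar 3 | green) = 0.1143 / 0.52179 = 0.2190.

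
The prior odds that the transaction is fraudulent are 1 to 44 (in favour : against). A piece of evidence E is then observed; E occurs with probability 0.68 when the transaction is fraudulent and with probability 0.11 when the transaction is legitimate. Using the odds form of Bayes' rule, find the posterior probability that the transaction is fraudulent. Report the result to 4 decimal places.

Prior odds = 1/44 = 0.022727. In log-odds, ln(0.022727) = -3.7842.
Add log likelihood ratio: ln(6.1818) = 1.8216.
Posterior log-odds = -1.9626, so posterior odds = exp(-1.9626) = 0.14050. Converting, P(H|E) = 0.14050/1.1405 = 0.1232.

Posterior probability ≈ 0.1232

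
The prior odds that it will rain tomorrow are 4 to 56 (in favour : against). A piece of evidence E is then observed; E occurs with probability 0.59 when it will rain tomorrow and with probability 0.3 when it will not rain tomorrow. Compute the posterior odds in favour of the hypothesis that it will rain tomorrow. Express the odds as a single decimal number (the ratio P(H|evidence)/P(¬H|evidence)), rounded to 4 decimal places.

Prior odds = 4/56 = 0.071429.
Likelihood ratio for E = 0.59/0.3 = 1.9667.
Posterior odds = prior odds × LR = 0.14048.

Posterior odds ≈ 0.1405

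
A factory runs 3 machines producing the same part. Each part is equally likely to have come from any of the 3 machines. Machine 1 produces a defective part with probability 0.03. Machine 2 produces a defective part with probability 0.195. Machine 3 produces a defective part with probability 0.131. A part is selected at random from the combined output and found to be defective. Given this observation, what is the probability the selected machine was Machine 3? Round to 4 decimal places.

Posterior probability ≈ 0.3680

P(defective|M1) = 0.03; P(defective|M2) = 0.195; P(defective|M3) = 0.131.
Prior × likelihood for each source: 0.333333·0.03=0.01000, 0.333333·0.195=0.06500, 0.333333·0.131=0.04367. Summing gives P(defective) = 0.11867.
P(Machine 3 | defective) = 0.04367 / 0.11867 = 0.3680.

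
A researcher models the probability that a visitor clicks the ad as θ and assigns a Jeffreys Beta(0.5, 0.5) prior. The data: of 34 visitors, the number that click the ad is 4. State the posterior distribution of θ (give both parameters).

Posterior: Beta(4.5, 30.5)

The binomial likelihood is conjugate to the Beta prior: with 4 successes and 30 failures, the posterior is Beta(0.5+4, 0.5+30) = Beta(4.5, 30.5).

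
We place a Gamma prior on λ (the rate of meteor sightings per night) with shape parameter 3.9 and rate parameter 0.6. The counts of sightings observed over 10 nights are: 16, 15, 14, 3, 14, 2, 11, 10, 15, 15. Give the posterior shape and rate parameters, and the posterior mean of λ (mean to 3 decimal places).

Total count ∑xᵢ = 115 over n = 10 nights.
Gamma is conjugate to the Poisson likelihood: posterior is Gamma(shape = 3.9+115 = 118.9, rate = 0.6+10 = 10.6).
E[λ | data] = 118.9/10.6 = 11.217.

Posterior: Gamma(shape=118.9, rate=10.6); mean ≈ 11.217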